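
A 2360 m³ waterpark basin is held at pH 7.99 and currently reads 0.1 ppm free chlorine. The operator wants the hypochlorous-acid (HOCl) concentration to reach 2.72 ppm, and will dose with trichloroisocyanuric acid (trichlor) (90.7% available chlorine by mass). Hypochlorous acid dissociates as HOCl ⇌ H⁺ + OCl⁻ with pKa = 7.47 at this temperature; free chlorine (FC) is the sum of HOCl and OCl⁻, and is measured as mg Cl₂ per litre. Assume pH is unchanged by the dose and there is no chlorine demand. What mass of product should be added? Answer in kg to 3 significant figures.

Volume: 2360 m³ = 2,360,000 L.
[OCl⁻]/[HOCl] = 10^(pH − pKa) = 10^(7.99 − 7.47) = 3.311; fraction as HOCl = 1/(1 + 3.311) = 0.2319.
Free chlorine required for 2.72 ppm HOCl: 2.72 / 0.2319 = 11.73 ppm.
FC to add: 11.73 − 0.1 = 11.63 mg/L as Cl₂.
Cl₂ equivalent: 11.63 mg/L × 2,360,000 L = 27,440 g.
Product at 90.7% available Cl: 27,440 / 0.907 = 30,250 g.

30.3 kg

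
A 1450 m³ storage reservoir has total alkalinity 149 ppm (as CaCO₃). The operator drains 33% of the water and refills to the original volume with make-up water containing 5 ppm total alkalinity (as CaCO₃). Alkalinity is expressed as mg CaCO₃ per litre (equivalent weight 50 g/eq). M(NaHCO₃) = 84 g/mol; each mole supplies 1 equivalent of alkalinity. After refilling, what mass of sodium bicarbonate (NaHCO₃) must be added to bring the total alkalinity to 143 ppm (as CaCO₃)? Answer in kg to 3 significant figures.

Volume: 1450 m³ = 1,450,000 L.
After draining 33% and refilling: 149 × 0.67 + 5 × 0.33 = 101.48 ppm.
Deficit to target: 143 − 101.48 = 41.52 mg/L.
As CaCO₃: 41.52 mg/L × 1,450,000 L = 60,200 g; ÷ 50 g/eq ÷ 1 = 1204 mol NaHCO₃.
Mass: 1204 × 84 = 101,100 g.

101 kg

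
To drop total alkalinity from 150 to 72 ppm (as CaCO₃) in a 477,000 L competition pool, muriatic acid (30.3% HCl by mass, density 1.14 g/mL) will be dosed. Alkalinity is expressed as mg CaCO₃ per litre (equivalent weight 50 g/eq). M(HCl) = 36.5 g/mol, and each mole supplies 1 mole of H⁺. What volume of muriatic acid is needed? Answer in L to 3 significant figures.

78.6 L

Alkalinity to neutralize: (150 − 72) = 78 mg/L as CaCO₃ × 477,000 L = 37,210 g as CaCO₃.
Equivalents of H⁺ required: 37,210 ÷ 50 g/eq = 744.1 eq = 744.1 mol HCl.
Mass of HCl: 744.1 × 36.5 = 27,160 g.
Mass of 30.3% solution: 27,160 / 0.303 = 89,640 g.
Volume: 89,640 g ÷ 1.14 g/mL = 78,630 mL.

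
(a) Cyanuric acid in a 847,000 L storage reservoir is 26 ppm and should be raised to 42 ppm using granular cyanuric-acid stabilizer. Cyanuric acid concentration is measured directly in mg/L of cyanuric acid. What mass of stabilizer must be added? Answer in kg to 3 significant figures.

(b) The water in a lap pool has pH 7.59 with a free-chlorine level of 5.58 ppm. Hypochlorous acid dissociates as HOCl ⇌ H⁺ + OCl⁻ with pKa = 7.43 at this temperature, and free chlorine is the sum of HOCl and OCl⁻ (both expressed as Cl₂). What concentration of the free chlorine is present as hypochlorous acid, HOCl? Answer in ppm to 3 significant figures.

(a) 13.6 kg; (b) 2.28 ppm

(a) CYA to add: (42 − 26) = 16 mg/L × 847,000 L = 13,550 g cyanuric acid.

(b) [OCl⁻]/[HOCl] = 10^(pH − pKa) = 10^(7.59 − 7.43) = 10^0.16 = 1.445.
(b) Fraction as HOCl = 1 / (1 + 1.445) = 0.4089.
(b) HOCl = 0.4089 × 5.58 ppm = 2.282 ppm.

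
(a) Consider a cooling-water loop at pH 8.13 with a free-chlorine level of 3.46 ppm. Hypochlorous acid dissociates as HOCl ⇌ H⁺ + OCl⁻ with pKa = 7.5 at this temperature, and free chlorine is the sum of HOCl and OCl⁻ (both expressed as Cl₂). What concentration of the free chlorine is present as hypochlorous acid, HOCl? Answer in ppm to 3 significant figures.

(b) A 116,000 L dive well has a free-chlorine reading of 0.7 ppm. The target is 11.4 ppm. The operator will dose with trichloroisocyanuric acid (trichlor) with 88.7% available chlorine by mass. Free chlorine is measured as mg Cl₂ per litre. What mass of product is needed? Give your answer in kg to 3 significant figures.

(a) 0.657 ppm; (b) 1.40 kg

(a) [OCl⁻]/[HOCl] = 10^(pH − pKa) = 10^(8.13 − 7.5) = 10^0.63 = 4.266.
(a) Fraction as HOCl = 1 / (1 + 4.266) = 0.1899.
(a) HOCl = 0.1899 × 3.46 ppm = 0.6571 ppm.

(b) Chlorine deficit: 11.4 − 0.7 = 10.7 ppm = 10.7 mg/L as Cl₂.
(b) Cl₂ equivalent needed: 10.7 mg/L × 116,000 L = 1,241,000 mg = 1241 g.
(b) Product at 88.7% available chlorine: 1241 / 0.887 = 1399 g.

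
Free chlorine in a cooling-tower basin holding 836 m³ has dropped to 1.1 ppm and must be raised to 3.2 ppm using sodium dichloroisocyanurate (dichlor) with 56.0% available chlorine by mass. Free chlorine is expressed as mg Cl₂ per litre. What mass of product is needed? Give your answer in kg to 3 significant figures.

Volume: 836 m³ = 836,000 L.
Chlorine deficit: 3.2 − 1.1 = 2.1 ppm = 2.1 mg/L as Cl₂.
Cl₂ equivalent needed: 2.1 mg/L × 836,000 L = 1,756,000 mg = 1756 g.
Product at 56.0% available chlorine: 1756 / 0.56 = 3135 g.

3.13 kg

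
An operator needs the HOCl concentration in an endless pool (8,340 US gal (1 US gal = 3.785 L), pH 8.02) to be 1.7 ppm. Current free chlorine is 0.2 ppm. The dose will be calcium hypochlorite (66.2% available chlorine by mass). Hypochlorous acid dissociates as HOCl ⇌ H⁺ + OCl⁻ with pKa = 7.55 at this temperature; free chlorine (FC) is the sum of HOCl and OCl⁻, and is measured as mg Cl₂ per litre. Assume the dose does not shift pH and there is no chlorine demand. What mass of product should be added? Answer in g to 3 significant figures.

311 g

Volume: 8,340 US gal × 3.785 L/gal = 31,567 L.
[OCl⁻]/[HOCl] = 10^(pH − pKa) = 10^(8.02 − 7.55) = 2.951; fraction as HOCl = 1/(1 + 2.951) = 0.2531.
Free chlorine required for 1.7 ppm HOCl: 1.7 / 0.2531 = 6.717 ppm.
FC to add: 6.717 − 0.2 = 6.517 mg/L as Cl₂.
Cl₂ equivalent: 6.517 mg/L × 31,567 L = 205.7 g.
Product at 66.2% available Cl: 205.7 / 0.662 = 310.8 g.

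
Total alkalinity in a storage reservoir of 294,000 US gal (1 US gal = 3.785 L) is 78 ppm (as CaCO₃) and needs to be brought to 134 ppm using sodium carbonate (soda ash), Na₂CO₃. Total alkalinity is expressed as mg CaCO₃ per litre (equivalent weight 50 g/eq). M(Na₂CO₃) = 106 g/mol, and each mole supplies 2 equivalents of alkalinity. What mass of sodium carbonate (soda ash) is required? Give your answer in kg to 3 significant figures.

66.1 kg

Volume: 294,000 US gal × 3.785 L/gal = 1,112,790 L.
Alkalinity to add: (134 − 78) = 56 mg/L as CaCO₃ × 1,112,790 L = 62,320 g as CaCO₃.
Equivalents: 62,320 g ÷ 50 g/eq = 1246 eq.
Each mole of Na₂CO₃ supplies 2 eq, so 1246 / 2 = 623.2 mol.
Mass: 623.2 mol × 106 g/mol = 66,060 g.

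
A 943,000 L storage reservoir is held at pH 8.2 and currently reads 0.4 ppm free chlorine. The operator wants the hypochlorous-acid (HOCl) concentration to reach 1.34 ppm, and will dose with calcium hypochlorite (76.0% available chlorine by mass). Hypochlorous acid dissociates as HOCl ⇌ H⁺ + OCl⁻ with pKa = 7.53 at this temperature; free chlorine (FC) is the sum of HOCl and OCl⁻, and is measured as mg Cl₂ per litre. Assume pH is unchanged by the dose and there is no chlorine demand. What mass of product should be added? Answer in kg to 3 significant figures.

8.94 kg

[OCl⁻]/[HOCl] = 10^(pH − pKa) = 10^(8.2 − 7.53) = 4.677; fraction as HOCl = 1/(1 + 4.677) = 0.1761.
Free chlorine required for 1.34 ppm HOCl: 1.34 / 0.1761 = 7.608 ppm.
FC to add: 7.608 − 0.4 = 7.208 mg/L as Cl₂.
Cl₂ equivalent: 7.208 mg/L × 943,000 L = 6797 g.
Product at 76.0% available Cl: 6797 / 0.76 = 8943 g.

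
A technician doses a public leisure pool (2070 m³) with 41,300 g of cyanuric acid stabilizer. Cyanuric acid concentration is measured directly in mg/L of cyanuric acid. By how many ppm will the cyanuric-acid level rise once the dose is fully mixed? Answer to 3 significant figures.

20.0 ppm

Volume: 2070 m³ = 2,070,000 L.
Rise: 41,300 g / 2,070,000 L × 1000 = 19.95 mg/L.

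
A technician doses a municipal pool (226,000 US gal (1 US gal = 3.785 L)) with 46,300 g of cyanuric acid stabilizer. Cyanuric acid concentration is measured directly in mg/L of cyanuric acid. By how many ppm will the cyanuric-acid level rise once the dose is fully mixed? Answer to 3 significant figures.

Volume: 226,000 US gal × 3.785 L/gal = 855,410 L.
Rise: 46,300 g / 855,410 L × 1000 = 54.13 mg/L.

54.1 ppm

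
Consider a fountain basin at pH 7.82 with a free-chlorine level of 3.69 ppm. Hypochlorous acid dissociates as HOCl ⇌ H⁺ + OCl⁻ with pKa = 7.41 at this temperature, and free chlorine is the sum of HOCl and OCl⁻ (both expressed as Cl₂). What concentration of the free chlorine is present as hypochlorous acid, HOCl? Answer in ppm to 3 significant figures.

[OCl⁻]/[HOCl] = 10^(pH − pKa) = 10^(7.82 − 7.41) = 10^0.41 = 2.57.
Fraction as HOCl = 1 / (1 + 2.57) = 0.2801.
HOCl = 0.2801 × 3.69 ppm = 1.033 ppm.

1.03 ppm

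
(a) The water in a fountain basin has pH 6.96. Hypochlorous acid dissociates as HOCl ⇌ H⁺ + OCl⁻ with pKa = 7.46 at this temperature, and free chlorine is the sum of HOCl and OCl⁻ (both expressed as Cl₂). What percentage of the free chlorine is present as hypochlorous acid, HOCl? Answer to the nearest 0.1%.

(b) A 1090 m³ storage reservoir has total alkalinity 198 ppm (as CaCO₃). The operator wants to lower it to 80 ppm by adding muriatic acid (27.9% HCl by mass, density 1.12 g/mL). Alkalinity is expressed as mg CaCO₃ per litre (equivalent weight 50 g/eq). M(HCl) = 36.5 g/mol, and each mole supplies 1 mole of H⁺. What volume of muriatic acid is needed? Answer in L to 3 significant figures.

(a) 76.0%; (b) 300 L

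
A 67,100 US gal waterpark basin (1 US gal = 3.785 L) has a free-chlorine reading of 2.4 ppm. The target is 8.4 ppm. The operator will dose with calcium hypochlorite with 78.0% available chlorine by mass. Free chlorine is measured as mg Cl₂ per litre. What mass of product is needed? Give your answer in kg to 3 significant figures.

1.95 kg

Volume: 67,100 US gal × 3.785 L/gal = 253,974 L.
Chlorine deficit: 8.4 − 2.4 = 6 ppm = 6 mg/L as Cl₂.
Cl₂ equivalent needed: 6 mg/L × 253,974 L = 1,524,000 mg = 1524 g.
Product at 78.0% available chlorine: 1524 / 0.78 = 1954 g.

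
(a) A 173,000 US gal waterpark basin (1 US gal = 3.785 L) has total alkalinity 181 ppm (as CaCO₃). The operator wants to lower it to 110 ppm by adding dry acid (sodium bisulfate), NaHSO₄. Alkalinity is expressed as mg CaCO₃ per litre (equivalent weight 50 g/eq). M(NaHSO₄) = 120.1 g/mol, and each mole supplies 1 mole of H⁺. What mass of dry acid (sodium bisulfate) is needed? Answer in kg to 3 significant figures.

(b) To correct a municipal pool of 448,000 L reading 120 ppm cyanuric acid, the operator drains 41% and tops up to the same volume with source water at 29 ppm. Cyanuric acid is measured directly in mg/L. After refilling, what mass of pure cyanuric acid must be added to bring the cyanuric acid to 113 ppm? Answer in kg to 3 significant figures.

(a) Volume: 173,000 US gal × 3.785 L/gal = 654,805 L.
(a) Alkalinity to neutralize: (181 − 110) = 71 mg/L as CaCO₃ × 654,805 L = 46,490 g as CaCO₃.
(a) Equivalents of H⁺ required: 46,490 ÷ 50 g/eq = 929.8 eq = 929.8 mol NaHSO₄.
(a) Mass of NaHSO₄: 929.8 × 120.1 = 111,700 g.

(b) After draining 41% and refilling: 120 × 0.59 + 29 × 0.41 = 82.69 ppm.
(b) Deficit to target: 113 − 82.69 = 30.31 mg/L.
(b) Mass: 30.31 mg/L × 448,000 L = 13,580 g cyanuric acid.

(a) 112 kg; (b) 13.6 kg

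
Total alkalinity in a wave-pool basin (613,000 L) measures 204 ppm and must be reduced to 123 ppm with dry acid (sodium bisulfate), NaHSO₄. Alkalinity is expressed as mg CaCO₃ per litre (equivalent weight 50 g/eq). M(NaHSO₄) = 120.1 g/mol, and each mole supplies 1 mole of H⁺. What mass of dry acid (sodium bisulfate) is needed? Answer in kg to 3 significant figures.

119 kg

Alkalinity to neutralize: (204 − 123) = 81 mg/L as CaCO₃ × 613,000 L = 49,650 g as CaCO₃.
Equivalents of H⁺ required: 49,650 ÷ 50 g/eq = 993.1 eq = 993.1 mol NaHSO₄.
Mass of NaHSO₄: 993.1 × 120.1 = 119,300 g.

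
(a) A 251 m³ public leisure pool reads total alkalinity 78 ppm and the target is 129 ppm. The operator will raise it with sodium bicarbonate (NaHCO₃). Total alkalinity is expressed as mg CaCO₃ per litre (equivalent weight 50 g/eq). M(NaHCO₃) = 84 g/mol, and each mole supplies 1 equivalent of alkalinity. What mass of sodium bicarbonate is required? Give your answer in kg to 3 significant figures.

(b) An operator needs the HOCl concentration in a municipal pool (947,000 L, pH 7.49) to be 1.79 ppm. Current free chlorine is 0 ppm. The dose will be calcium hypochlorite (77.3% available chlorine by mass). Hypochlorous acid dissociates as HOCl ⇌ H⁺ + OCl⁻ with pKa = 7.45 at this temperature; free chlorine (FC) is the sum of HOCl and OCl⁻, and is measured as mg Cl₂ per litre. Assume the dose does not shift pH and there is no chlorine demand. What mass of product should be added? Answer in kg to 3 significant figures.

(a) 21.5 kg; (b) 4.60 kg

(a) Volume: 251 m³ = 251,000 L.
(a) Alkalinity to add: (129 − 78) = 51 mg/L as CaCO₃ × 251,000 L = 12,800 g as CaCO₃.
(a) Equivalents: 12,800 g ÷ 50 g/eq = 256 eq.
(a) NaHCO₃ supplies 1 eq per mole → 256 mol.
(a) Mass: 256 mol × 84 g/mol = 21,510 g.

(b) [OCl⁻]/[HOCl] = 10^(pH − pKa) = 10^(7.49 − 7.45) = 1.096; fraction as HOCl = 1/(1 + 1.096) = 0.477.
(b) Free chlorine required for 1.79 ppm HOCl: 1.79 / 0.477 = 3.753 ppm.
(b) FC to add: 3.753 − 0 = 3.753 mg/L as Cl₂.
(b) Cl₂ equivalent: 3.753 mg/L × 947,000 L = 3554 g.
(b) Product at 77.3% available Cl: 3554 / 0.773 = 4597 g.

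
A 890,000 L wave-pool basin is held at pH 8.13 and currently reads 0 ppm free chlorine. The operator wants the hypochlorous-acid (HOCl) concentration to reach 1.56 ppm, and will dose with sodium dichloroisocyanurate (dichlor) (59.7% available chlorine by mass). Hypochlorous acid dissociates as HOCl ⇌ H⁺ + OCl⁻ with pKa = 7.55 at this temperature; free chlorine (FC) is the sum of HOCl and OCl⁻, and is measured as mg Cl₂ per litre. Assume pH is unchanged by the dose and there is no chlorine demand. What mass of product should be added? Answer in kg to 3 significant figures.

11.2 kg

[OCl⁻]/[HOCl] = 10^(pH − pKa) = 10^(8.13 − 7.55) = 3.802; fraction as HOCl = 1/(1 + 3.802) = 0.2083.
Free chlorine required for 1.56 ppm HOCl: 1.56 / 0.2083 = 7.491 ppm.
FC to add: 7.491 − 0 = 7.491 mg/L as Cl₂.
Cl₂ equivalent: 7.491 mg/L × 890,000 L = 6667 g.
Product at 59.7% available Cl: 6667 / 0.597 = 11,170 g.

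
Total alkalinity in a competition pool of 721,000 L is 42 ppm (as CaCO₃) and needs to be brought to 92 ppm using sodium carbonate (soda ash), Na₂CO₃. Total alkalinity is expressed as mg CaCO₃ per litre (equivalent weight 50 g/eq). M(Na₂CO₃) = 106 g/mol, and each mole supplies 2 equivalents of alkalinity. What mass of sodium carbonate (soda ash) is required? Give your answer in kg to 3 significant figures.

Alkalinity to add: (92 − 42) = 50 mg/L as CaCO₃ × 721,000 L = 36,050 g as CaCO₃.
Equivalents: 36,050 g ÷ 50 g/eq = 721 eq.
Each mole of Na₂CO₃ supplies 2 eq, so 721 / 2 = 360.5 mol.
Mass: 360.5 mol × 106 g/mol = 38,210 g.

38.2 kg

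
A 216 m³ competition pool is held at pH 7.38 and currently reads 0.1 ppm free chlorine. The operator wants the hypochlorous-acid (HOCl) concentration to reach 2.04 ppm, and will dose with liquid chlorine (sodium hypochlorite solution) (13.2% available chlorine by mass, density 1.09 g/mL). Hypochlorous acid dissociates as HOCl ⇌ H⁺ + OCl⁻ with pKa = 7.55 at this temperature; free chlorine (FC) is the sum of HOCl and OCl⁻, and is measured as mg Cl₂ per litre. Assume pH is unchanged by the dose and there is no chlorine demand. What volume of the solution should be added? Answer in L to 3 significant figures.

4.98 L

Volume: 216 m³ = 216,000 L.
[OCl⁻]/[HOCl] = 10^(pH − pKa) = 10^(7.38 − 7.55) = 0.6761; fraction as HOCl = 1/(1 + 0.6761) = 0.5966.
Free chlorine required for 2.04 ppm HOCl: 2.04 / 0.5966 = 3.419 ppm.
FC to add: 3.419 − 0.1 = 3.319 mg/L as Cl₂.
Cl₂ equivalent: 3.319 mg/L × 216,000 L = 716.9 g.
Product at 13.2% available Cl: 716.9 / 0.132 = 5431 g.
Volume: 5431 g ÷ 1.09 g/mL = 4983 mL.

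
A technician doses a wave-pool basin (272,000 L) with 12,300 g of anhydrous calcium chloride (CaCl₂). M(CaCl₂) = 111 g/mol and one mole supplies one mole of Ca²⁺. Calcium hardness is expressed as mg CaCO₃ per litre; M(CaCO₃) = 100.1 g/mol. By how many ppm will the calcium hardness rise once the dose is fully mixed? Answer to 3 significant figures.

Moles of Ca²⁺: 12,300 g ÷ 111 g/mol = 110.8 mol.
As CaCO₃: 110.8 mol × 100.1 g/mol = 11,090 g.
Rise: 11,090 g / 272,000 L × 1000 = 40.78 mg/L.

40.8 ppm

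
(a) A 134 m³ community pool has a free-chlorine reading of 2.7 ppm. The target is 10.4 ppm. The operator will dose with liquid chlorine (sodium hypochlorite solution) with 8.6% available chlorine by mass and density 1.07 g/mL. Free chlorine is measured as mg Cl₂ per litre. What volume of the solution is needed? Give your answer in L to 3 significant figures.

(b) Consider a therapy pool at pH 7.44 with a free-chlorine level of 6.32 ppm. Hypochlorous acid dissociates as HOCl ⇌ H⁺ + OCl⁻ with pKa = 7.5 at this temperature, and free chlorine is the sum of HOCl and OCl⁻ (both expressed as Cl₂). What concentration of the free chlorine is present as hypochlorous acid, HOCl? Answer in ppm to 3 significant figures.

(a) 11.2 L; (b) 3.38 ppm

(a) Volume: 134 m³ = 134,000 L.
(a) Chlorine deficit: 10.4 − 2.7 = 7.7 ppm = 7.7 mg/L as Cl₂.
(a) Cl₂ equivalent needed: 7.7 mg/L × 134,000 L = 1,032,000 mg = 1032 g.
(a) Product at 8.6% available chlorine: 1032 / 0.086 = 12,000 g.
(a) Volume at density 1.07 g/mL: 12,000 g ÷ 1.07 g/mL = 11,210 mL.

(b) [OCl⁻]/[HOCl] = 10^(pH − pKa) = 10^(7.44 − 7.5) = 10^-0.06 = 0.871.
(b) Fraction as HOCl = 1 / (1 + 0.871) = 0.5345.
(b) HOCl = 0.5345 × 6.32 ppm = 3.378 ppm.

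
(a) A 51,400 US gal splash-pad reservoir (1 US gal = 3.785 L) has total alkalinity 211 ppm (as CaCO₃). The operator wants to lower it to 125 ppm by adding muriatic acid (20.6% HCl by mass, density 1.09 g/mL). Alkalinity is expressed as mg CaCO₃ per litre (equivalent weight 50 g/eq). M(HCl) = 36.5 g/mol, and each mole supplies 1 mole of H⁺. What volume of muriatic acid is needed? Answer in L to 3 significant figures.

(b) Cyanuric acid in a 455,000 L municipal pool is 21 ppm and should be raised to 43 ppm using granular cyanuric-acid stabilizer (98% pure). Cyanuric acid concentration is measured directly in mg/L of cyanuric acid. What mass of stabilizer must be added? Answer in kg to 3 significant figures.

(a) Volume: 51,400 US gal × 3.785 L/gal = 194,549 L.
(a) Alkalinity to neutralize: (211 − 125) = 86 mg/L as CaCO₃ × 194,549 L = 16,730 g as CaCO₃.
(a) Equivalents of H⁺ required: 16,730 ÷ 50 g/eq = 334.6 eq = 334.6 mol HCl.
(a) Mass of HCl: 334.6 × 36.5 = 12,210 g.
(a) Mass of 20.6% solution: 12,210 / 0.206 = 59,290 g.
(a) Volume: 59,290 g ÷ 1.09 g/mL = 54,390 mL.

(b) CYA to add: (43 − 21) = 22 mg/L × 455,000 L = 10,010 g cyanuric acid.
(b) At 98% purity: 10,010 / 0.98 = 10,210 g product.

(a) 54.4 L; (b) 10.2 kg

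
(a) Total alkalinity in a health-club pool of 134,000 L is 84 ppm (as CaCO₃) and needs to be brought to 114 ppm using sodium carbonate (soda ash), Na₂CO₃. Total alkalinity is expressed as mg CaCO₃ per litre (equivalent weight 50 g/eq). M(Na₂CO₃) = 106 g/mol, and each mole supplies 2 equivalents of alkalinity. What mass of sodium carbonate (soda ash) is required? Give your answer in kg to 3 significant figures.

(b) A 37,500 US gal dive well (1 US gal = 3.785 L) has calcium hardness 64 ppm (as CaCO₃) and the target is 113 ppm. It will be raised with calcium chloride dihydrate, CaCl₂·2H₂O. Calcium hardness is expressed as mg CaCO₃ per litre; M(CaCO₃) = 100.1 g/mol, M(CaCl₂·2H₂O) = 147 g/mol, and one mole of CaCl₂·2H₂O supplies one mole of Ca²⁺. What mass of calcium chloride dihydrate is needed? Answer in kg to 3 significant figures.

(a) Alkalinity to add: (114 − 84) = 30 mg/L as CaCO₃ × 134,000 L = 4020 g as CaCO₃.
(a) Equivalents: 4020 g ÷ 50 g/eq = 80.4 eq.
(a) Each mole of Na₂CO₃ supplies 2 eq, so 80.4 / 2 = 40.2 mol.
(a) Mass: 40.2 mol × 106 g/mol = 4261 g.

(b) Volume: 37,500 US gal × 3.785 L/gal = 141,938 L.
(b) Hardness to add: (113 − 64) = 49 mg/L as CaCO₃ × 141,938 L = 6955 g as CaCO₃.
(b) Moles of Ca²⁺ (1 mol Ca²⁺ ≡ 1 mol CaCO₃): 6955 / 100.1 g/mol = 69.48 mol.
(b) Mass of CaCl₂·2H₂O: 69.48 × 147 = 10,210 g.

(a) 4.26 kg; (b) 10.2 kg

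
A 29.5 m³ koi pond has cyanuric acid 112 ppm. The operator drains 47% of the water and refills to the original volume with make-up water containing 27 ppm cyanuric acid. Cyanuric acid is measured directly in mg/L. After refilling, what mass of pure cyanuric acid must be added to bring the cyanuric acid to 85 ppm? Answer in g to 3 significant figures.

Volume: 29.5 m³ = 29,500 L.
After draining 47% and refilling: 112 × 0.53 + 27 × 0.47 = 72.05 ppm.
Deficit to target: 85 − 72.05 = 12.95 mg/L.
Mass: 12.95 mg/L × 29,500 L = 382 g cyanuric acid.

382 g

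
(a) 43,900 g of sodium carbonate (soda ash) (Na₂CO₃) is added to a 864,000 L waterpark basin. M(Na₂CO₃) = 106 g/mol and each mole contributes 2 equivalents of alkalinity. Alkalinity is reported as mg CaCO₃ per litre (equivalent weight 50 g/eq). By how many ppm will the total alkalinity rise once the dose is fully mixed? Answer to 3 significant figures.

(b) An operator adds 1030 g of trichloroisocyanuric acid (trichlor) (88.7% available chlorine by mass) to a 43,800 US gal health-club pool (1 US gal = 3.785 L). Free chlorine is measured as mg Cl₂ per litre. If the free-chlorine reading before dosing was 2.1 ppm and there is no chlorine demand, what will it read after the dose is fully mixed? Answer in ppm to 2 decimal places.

(a) 47.9 ppm; (b) 7.61 ppm

(a) Moles of Na₂CO₃: 43,900 g ÷ 106 g/mol = 414.2 mol → 828.3 eq of alkalinity.
(a) As CaCO₃: 828.3 eq × 50 g/eq = 41,420 g.
(a) Rise: 41,420 g / 864,000 L × 1000 = 47.93 mg/L.

(b) Volume: 43,800 US gal × 3.785 L/gal = 165,783 L.
(b) Available chlorine delivered: 1030 g × 0.887 = 913.6 g as Cl₂.
(b) Concentration rise: 913.6 g / 165,783 L = 5.511 mg/L = 5.51 ppm.
(b) Final FC: 2.1 + 5.51 = 7.61 ppm.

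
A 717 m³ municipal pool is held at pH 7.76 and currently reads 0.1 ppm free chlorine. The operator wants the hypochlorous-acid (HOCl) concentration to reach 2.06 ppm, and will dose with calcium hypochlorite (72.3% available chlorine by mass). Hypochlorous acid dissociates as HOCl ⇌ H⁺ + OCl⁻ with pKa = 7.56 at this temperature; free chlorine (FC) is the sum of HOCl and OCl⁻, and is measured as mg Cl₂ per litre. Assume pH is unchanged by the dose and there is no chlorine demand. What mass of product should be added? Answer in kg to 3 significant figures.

Volume: 717 m³ = 717,000 L.
[OCl⁻]/[HOCl] = 10^(pH − pKa) = 10^(7.76 − 7.56) = 1.585; fraction as HOCl = 1/(1 + 1.585) = 0.3869.
Free chlorine required for 2.06 ppm HOCl: 2.06 / 0.3869 = 5.325 ppm.
FC to add: 5.325 − 0.1 = 5.225 mg/L as Cl₂.
Cl₂ equivalent: 5.225 mg/L × 717,000 L = 3746 g.
Product at 72.3% available Cl: 3746 / 0.723 = 5182 g.

5.18 kg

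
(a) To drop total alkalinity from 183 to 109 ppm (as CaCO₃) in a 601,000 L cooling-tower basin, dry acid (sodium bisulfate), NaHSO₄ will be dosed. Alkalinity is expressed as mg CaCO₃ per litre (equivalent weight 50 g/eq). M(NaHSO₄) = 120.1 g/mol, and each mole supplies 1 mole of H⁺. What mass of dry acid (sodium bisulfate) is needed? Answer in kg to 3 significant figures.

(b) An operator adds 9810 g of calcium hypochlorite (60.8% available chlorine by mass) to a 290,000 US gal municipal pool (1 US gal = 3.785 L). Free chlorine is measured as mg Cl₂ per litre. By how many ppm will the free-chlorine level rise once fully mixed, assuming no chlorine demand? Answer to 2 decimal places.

(a) Alkalinity to neutralize: (183 − 109) = 74 mg/L as CaCO₃ × 601,000 L = 44,470 g as CaCO₃.
(a) Equivalents of H⁺ required: 44,470 ÷ 50 g/eq = 889.5 eq = 889.5 mol NaHSO₄.
(a) Mass of NaHSO₄: 889.5 × 120.1 = 106,800 g.

(b) Volume: 290,000 US gal × 3.785 L/gal = 1,097,650 L.
(b) Available chlorine delivered: 9810 g × 0.608 = 5964 g as Cl₂.
(b) Concentration rise: 5964 g / 1,097,650 L = 5.434 mg/L = 5.43 ppm.

(a) 107 kg; (b) 5.43 ppm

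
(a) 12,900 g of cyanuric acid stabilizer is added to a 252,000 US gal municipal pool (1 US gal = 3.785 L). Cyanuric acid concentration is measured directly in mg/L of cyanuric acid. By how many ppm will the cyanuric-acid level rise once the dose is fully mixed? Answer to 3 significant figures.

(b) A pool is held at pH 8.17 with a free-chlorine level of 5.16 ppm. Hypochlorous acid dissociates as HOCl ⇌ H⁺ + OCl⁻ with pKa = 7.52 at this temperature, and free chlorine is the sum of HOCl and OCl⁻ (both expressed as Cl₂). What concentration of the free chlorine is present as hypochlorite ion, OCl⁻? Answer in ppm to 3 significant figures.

(a) 13.5 ppm; (b) 4.22 ppm

(a) Volume: 252,000 US gal × 3.785 L/gal = 953,820 L.
(a) Rise: 12,900 g / 953,820 L × 1000 = 13.52 mg/L.

(b) [OCl⁻]/[HOCl] = 10^(pH − pKa) = 10^(8.17 − 7.52) = 10^0.65 = 4.467.
(b) Fraction as HOCl = 1 / (1 + 4.467) = 0.1829.
(b) OCl⁻ = (1 − 0.1829) × 5.16 ppm = 4.216 ppm.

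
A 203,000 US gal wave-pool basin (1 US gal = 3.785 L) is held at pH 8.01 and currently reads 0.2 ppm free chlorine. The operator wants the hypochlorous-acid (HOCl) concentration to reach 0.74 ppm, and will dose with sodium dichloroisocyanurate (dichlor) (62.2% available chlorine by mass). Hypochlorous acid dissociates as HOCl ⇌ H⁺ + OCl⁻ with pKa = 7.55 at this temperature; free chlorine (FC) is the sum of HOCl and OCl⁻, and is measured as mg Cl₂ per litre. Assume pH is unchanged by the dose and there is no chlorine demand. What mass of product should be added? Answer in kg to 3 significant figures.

3.30 kg

Volume: 203,000 US gal × 3.785 L/gal = 768,355 L.
[OCl⁻]/[HOCl] = 10^(pH − pKa) = 10^(8.01 − 7.55) = 2.884; fraction as HOCl = 1/(1 + 2.884) = 0.2575.
Free chlorine required for 0.74 ppm HOCl: 0.74 / 0.2575 = 2.874 ppm.
FC to add: 2.874 − 0.2 = 2.674 mg/L as Cl₂.
Cl₂ equivalent: 2.674 mg/L × 768,355 L = 2055 g.
Product at 62.2% available Cl: 2055 / 0.622 = 3303 g.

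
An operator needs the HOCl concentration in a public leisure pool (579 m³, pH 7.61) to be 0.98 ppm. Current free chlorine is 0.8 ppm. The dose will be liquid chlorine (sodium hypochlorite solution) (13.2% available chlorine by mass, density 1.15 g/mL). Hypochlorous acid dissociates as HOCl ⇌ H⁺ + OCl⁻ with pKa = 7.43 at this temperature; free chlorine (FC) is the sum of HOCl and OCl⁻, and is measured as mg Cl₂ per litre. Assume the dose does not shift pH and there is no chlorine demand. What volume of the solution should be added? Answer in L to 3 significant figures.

6.34 L

Volume: 579 m³ = 579,000 L.
[OCl⁻]/[HOCl] = 10^(pH − pKa) = 10^(7.61 − 7.43) = 1.514; fraction as HOCl = 1/(1 + 1.514) = 0.3978.
Free chlorine required for 0.98 ppm HOCl: 0.98 / 0.3978 = 2.463 ppm.
FC to add: 2.463 − 0.8 = 1.663 mg/L as Cl₂.
Cl₂ equivalent: 1.663 mg/L × 579,000 L = 963 g.
Product at 13.2% available Cl: 963 / 0.132 = 7296 g.
Volume: 7296 g ÷ 1.15 g/mL = 6344 mL.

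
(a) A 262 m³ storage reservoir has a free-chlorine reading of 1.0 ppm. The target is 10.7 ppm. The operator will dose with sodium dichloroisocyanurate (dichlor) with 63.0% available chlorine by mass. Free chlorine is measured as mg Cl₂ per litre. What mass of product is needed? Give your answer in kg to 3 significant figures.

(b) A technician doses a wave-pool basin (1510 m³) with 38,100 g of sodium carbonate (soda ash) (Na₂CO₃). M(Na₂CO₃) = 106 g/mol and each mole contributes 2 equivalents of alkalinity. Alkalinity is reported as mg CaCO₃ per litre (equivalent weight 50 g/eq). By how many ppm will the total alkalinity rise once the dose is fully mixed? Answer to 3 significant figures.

(a) 4.03 kg; (b) 23.8 ppm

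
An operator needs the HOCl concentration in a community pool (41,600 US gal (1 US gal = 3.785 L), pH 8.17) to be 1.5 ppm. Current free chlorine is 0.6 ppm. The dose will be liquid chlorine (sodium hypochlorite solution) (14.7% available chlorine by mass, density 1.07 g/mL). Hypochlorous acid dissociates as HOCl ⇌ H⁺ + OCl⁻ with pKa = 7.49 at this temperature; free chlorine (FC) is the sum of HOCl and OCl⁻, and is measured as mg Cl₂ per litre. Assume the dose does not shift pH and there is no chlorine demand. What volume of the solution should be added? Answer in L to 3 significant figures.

8.09 L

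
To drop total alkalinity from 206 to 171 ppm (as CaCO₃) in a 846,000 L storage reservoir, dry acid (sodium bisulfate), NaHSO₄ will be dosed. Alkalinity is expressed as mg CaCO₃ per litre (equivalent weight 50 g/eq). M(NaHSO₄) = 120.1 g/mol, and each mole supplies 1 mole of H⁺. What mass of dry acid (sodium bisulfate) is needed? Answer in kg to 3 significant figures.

71.1 kg

Alkalinity to neutralize: (206 − 171) = 35 mg/L as CaCO₃ × 846,000 L = 29,610 g as CaCO₃.
Equivalents of H⁺ required: 29,610 ÷ 50 g/eq = 592.2 eq = 592.2 mol NaHSO₄.
Mass of NaHSO₄: 592.2 × 120.1 = 71,120 g.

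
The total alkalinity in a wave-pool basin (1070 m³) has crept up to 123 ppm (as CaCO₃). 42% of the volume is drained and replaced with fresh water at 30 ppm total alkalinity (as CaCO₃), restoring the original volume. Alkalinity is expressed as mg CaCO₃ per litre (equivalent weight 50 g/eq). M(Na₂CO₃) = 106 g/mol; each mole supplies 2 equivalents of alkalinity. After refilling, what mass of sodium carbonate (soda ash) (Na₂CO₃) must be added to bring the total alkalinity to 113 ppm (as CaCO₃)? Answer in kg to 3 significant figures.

33.0 kg

Volume: 1070 m³ = 1,070,000 L.
After draining 42% and refilling: 123 × 0.58 + 30 × 0.42 = 83.94 ppm.
Deficit to target: 113 − 83.94 = 29.06 mg/L.
As CaCO₃: 29.06 mg/L × 1,070,000 L = 31,090 g; ÷ 50 g/eq ÷ 2 = 310.9 mol Na₂CO₃.
Mass: 310.9 × 106 = 32,960 g.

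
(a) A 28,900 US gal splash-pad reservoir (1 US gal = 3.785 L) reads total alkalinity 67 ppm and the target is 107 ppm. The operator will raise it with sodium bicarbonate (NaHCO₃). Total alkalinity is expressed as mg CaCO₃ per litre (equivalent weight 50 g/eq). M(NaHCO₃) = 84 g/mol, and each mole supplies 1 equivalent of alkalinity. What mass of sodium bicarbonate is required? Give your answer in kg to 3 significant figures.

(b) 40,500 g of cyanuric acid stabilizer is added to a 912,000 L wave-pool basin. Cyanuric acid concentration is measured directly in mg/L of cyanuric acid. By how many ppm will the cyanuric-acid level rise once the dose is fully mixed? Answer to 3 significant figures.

(a) Volume: 28,900 US gal × 3.785 L/gal = 109,386 L.
(a) Alkalinity to add: (107 − 67) = 40 mg/L as CaCO₃ × 109,386 L = 4375 g as CaCO₃.
(a) Equivalents: 4375 g ÷ 50 g/eq = 87.51 eq.
(a) NaHCO₃ supplies 1 eq per mole → 87.51 mol.
(a) Mass: 87.51 mol × 84 g/mol = 7351 g.

(b) Rise: 40,500 g / 912,000 L × 1000 = 44.41 mg/L.

(a) 7.35 kg; (b) 44.4 ppm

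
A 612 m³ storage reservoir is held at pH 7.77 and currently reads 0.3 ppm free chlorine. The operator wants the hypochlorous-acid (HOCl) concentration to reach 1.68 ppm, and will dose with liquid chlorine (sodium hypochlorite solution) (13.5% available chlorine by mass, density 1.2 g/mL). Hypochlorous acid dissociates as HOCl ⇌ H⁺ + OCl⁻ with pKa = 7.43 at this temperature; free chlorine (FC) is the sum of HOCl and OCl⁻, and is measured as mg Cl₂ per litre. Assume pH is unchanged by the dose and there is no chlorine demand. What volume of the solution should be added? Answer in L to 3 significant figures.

Volume: 612 m³ = 612,000 L.
[OCl⁻]/[HOCl] = 10^(pH − pKa) = 10^(7.77 − 7.43) = 2.188; fraction as HOCl = 1/(1 + 2.188) = 0.3137.
Free chlorine required for 1.68 ppm HOCl: 1.68 / 0.3137 = 5.355 ppm.
FC to add: 5.355 − 0.3 = 5.055 mg/L as Cl₂.
Cl₂ equivalent: 5.055 mg/L × 612,000 L = 3094 g.
Product at 13.5% available Cl: 3094 / 0.135 = 22,920 g.
Volume: 22,920 g ÷ 1.2 g/mL = 19,100 mL.

19.1 L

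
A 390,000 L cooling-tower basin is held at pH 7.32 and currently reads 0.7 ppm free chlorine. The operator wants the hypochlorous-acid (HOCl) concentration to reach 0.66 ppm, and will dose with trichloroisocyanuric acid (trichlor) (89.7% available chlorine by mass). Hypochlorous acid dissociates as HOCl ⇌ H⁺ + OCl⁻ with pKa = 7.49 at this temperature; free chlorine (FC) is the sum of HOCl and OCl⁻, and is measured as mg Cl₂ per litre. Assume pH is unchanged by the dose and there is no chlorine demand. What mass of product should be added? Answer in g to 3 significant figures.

[OCl⁻]/[HOCl] = 10^(pH − pKa) = 10^(7.32 − 7.49) = 0.6761; fraction as HOCl = 1/(1 + 0.6761) = 0.5966.
Free chlorine required for 0.66 ppm HOCl: 0.66 / 0.5966 = 1.106 ppm.
FC to add: 1.106 − 0.7 = 0.4062 mg/L as Cl₂.
Cl₂ equivalent: 0.4062 mg/L × 390,000 L = 158.4 g.
Product at 89.7% available Cl: 158.4 / 0.897 = 176.6 g.

177 g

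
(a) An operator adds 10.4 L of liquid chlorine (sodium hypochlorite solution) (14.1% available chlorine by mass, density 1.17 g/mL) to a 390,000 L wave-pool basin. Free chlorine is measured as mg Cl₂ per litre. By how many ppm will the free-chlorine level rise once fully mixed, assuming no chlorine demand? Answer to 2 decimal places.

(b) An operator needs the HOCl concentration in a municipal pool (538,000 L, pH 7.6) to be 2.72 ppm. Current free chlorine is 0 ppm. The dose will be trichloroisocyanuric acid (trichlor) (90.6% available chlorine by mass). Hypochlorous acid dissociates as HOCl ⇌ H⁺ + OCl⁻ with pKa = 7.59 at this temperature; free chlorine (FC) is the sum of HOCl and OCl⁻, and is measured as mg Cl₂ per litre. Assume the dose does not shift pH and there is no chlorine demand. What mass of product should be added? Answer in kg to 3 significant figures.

(a) Mass of solution: 10.4 L × 1000 mL/L × 1.17 g/mL = 12,170 g.
(a) Available chlorine delivered: 12,170 g × 0.141 = 1716 g as Cl₂.
(a) Concentration rise: 1716 g / 390,000 L = 4.399 mg/L = 4.40 ppm.

(b) [OCl⁻]/[HOCl] = 10^(pH − pKa) = 10^(7.6 − 7.59) = 1.023; fraction as HOCl = 1/(1 + 1.023) = 0.4942.
(b) Free chlorine required for 2.72 ppm HOCl: 2.72 / 0.4942 = 5.503 ppm.
(b) FC to add: 5.503 − 0 = 5.503 mg/L as Cl₂.
(b) Cl₂ equivalent: 5.503 mg/L × 538,000 L = 2961 g.
(b) Product at 90.6% available Cl: 2961 / 0.906 = 3268 g.

(a) 4.40 ppm; (b) 3.27 kg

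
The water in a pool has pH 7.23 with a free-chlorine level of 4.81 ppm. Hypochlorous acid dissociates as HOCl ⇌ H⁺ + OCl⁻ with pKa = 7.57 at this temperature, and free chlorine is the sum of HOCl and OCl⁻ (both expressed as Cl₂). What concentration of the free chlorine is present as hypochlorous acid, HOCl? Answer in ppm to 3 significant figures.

3.30 ppm

[OCl⁻]/[HOCl] = 10^(pH − pKa) = 10^(7.23 − 7.57) = 10^-0.34 = 0.4571.
Fraction as HOCl = 1 / (1 + 0.4571) = 0.6863.
HOCl = 0.6863 × 4.81 ppm = 3.301 ppm.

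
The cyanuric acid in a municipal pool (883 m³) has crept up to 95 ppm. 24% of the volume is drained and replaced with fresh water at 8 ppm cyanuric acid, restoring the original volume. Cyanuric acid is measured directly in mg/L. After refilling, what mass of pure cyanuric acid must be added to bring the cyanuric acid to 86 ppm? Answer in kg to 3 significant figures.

Volume: 883 m³ = 883,000 L.
After draining 24% and refilling: 95 × 0.76 + 8 × 0.24 = 74.12 ppm.
Deficit to target: 86 − 74.12 = 11.88 mg/L.
Mass: 11.88 mg/L × 883,000 L = 10,490 g cyanuric acid.

10.5 kg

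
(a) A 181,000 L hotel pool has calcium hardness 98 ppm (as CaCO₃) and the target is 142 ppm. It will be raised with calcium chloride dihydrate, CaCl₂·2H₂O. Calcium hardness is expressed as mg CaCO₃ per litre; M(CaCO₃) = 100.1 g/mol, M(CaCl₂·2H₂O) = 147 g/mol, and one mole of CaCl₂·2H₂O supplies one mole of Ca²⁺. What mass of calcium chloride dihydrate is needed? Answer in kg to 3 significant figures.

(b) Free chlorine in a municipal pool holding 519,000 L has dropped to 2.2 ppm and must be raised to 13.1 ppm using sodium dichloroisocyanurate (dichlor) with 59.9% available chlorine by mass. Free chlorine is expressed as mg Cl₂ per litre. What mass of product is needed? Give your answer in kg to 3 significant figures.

(a) 11.7 kg; (b) 9.44 kg

(a) Hardness to add: (142 − 98) = 44 mg/L as CaCO₃ × 181,000 L = 7964 g as CaCO₃.
(a) Moles of Ca²⁺ (1 mol Ca²⁺ ≡ 1 mol CaCO₃): 7964 / 100.1 g/mol = 79.56 mol.
(a) Mass of CaCl₂·2H₂O: 79.56 × 147 = 11,700 g.

(b) Chlorine deficit: 13.1 − 2.2 = 10.9 ppm = 10.9 mg/L as Cl₂.
(b) Cl₂ equivalent needed: 10.9 mg/L × 519,000 L = 5,657,000 mg = 5657 g.
(b) Product at 59.9% available chlorine: 5657 / 0.599 = 9444 g.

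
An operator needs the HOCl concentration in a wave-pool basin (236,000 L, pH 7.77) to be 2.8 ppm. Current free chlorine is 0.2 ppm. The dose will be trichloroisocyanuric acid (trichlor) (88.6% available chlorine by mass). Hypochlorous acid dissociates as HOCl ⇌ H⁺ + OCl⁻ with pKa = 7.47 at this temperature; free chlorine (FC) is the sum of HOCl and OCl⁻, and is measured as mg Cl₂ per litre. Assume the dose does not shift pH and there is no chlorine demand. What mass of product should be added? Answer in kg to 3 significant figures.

[OCl⁻]/[HOCl] = 10^(pH − pKa) = 10^(7.77 − 7.47) = 1.995; fraction as HOCl = 1/(1 + 1.995) = 0.3339.
Free chlorine required for 2.8 ppm HOCl: 2.8 / 0.3339 = 8.387 ppm.
FC to add: 8.387 − 0.2 = 8.187 mg/L as Cl₂.
Cl₂ equivalent: 8.187 mg/L × 236,000 L = 1932 g.
Product at 88.6% available Cl: 1932 / 0.886 = 2181 g.

2.18 kg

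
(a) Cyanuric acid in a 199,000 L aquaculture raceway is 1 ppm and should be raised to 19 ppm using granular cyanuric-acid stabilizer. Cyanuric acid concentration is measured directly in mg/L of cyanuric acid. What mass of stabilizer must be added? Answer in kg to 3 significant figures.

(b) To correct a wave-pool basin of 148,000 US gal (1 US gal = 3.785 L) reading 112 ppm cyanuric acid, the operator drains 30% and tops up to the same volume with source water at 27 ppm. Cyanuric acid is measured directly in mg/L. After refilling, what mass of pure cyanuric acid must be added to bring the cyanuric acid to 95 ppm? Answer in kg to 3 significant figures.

(a) 3.58 kg; (b) 4.76 kg

(a) CYA to add: (19 − 1) = 18 mg/L × 199,000 L = 3582 g cyanuric acid.

(b) Volume: 148,000 US gal × 3.785 L/gal = 560,180 L.
(b) After draining 30% and refilling: 112 × 0.70 + 27 × 0.30 = 86.5 ppm.
(b) Deficit to target: 95 − 86.5 = 8.5 mg/L.
(b) Mass: 8.5 mg/L × 560,180 L = 4762 g cyanuric acid.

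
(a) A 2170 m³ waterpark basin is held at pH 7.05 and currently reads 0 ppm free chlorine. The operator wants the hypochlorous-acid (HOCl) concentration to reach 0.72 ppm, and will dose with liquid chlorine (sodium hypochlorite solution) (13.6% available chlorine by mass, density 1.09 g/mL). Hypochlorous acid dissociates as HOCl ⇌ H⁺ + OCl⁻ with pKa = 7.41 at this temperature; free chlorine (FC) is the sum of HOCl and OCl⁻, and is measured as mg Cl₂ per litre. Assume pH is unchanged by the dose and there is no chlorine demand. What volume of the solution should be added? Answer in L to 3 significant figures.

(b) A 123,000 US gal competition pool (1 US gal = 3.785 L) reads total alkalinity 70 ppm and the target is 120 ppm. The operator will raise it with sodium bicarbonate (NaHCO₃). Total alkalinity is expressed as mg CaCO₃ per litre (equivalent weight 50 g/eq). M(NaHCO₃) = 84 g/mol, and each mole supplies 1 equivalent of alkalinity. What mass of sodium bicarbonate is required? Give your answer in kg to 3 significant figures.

(a) 15.1 L; (b) 39.1 kg

(a) Volume: 2170 m³ = 2,170,000 L.
(a) [OCl⁻]/[HOCl] = 10^(pH − pKa) = 10^(7.05 − 7.41) = 0.4365; fraction as HOCl = 1/(1 + 0.4365) = 0.6961.
(a) Free chlorine required for 0.72 ppm HOCl: 0.72 / 0.6961 = 1.034 ppm.
(a) FC to add: 1.034 − 0 = 1.034 mg/L as Cl₂.
(a) Cl₂ equivalent: 1.034 mg/L × 2,170,000 L = 2244 g.
(a) Product at 13.6% available Cl: 2244 / 0.136 = 16,500 g.
(a) Volume: 16,500 g ÷ 1.09 g/mL = 15,140 mL.

(b) Volume: 123,000 US gal × 3.785 L/gal = 465,555 L.
(b) Alkalinity to add: (120 − 70) = 50 mg/L as CaCO₃ × 465,555 L = 23,280 g as CaCO₃.
(b) Equivalents: 23,280 g ÷ 50 g/eq = 465.6 eq.
(b) NaHCO₃ supplies 1 eq per mole → 465.6 mol.
(b) Mass: 465.6 mol × 84 g/mol = 39,110 g.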